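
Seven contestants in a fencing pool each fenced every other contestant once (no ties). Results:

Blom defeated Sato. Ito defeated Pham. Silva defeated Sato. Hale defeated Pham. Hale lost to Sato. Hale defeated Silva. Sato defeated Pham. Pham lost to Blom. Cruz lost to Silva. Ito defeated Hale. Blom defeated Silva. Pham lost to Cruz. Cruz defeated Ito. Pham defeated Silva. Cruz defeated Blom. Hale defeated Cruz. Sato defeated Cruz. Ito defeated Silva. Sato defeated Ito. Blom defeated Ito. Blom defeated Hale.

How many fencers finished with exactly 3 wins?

3

Win totals: Hale 3, Ito 3, Sato 4, Pham 1, Cruz 3, Blom 5, Silva 2.
Exactly 3: Hale, Ito, Cruz — 3 fencers.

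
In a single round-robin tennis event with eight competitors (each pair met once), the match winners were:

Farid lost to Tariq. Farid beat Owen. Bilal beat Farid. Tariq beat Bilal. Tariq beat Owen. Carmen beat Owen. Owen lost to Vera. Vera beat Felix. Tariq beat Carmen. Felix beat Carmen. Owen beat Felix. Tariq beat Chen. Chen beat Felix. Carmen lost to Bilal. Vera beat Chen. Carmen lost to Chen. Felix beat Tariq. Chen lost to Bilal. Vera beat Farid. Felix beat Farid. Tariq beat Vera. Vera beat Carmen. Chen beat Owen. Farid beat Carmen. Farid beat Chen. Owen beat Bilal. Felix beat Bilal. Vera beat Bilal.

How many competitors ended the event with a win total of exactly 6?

Win totals: Owen 2, Chen 3, Farid 3, Bilal 3, Carmen 1, Vera 6, Felix 4, Tariq 6.
Exactly 6: Vera, Tariq — 2 competitors.

2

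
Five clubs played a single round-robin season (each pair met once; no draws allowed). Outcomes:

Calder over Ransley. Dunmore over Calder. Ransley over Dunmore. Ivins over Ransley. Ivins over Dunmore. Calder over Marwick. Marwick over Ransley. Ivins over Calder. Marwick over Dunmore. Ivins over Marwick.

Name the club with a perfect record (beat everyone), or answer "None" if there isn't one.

Ivins has 4 wins out of 4 opponents — a perfect record.

Ivins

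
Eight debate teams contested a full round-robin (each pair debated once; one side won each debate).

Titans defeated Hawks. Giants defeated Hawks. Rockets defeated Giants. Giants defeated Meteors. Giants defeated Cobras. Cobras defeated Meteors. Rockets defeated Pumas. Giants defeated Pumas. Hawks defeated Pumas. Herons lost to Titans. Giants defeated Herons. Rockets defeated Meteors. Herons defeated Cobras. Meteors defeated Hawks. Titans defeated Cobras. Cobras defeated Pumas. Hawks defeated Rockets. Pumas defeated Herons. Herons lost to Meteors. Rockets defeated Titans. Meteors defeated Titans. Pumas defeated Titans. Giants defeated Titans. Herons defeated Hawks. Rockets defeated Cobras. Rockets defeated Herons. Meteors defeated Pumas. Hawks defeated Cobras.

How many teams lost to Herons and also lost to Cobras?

Herons beat: Hawks, Cobras.
Cobras beat: Meteors, Pumas.
No one was beaten by both.

0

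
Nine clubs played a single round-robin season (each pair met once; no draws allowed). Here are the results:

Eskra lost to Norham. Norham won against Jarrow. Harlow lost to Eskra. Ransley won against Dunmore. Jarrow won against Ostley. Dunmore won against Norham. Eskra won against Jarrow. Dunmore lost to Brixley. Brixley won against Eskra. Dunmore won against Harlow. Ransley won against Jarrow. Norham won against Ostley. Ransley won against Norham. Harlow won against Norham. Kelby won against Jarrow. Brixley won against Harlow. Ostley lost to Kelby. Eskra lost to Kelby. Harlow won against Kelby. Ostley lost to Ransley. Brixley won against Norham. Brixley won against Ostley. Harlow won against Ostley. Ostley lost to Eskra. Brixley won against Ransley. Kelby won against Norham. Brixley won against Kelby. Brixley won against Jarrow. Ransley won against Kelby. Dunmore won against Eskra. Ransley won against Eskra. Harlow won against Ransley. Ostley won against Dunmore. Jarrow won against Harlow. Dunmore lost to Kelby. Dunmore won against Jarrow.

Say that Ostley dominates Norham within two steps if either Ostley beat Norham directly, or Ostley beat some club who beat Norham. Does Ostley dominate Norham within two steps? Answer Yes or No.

Ostley did not beat Norham directly.
Ostley beat Dunmore. Of those, Dunmore beat Norham.

Yes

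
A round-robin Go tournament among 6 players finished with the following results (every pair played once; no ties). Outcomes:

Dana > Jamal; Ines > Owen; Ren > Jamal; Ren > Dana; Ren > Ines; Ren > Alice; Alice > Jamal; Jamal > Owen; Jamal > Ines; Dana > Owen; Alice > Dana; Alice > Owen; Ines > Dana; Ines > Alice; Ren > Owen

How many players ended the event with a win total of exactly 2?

Win totals: Jamal 2, Dana 2, Alice 3, Owen 0, Ines 3, Ren 5.
Exactly 2: Jamal, Dana — 2 players.

2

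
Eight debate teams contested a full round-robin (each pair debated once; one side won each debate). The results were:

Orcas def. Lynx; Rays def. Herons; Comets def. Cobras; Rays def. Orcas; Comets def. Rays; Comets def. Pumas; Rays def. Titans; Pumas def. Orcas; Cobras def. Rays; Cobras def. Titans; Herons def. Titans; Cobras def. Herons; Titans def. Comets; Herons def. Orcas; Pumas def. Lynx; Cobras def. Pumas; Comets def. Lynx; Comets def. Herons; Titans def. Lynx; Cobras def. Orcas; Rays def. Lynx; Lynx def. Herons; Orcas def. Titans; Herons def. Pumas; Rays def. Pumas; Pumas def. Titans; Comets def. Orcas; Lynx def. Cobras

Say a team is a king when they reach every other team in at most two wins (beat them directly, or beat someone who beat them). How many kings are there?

4

Lynx cannot reach Comets in two steps.
Rays reaches everyone (king).
Pumas cannot reach Rays in two steps.
Herons cannot reach Rays, Cobras in two steps.
Orcas cannot reach Rays, Pumas in two steps.
Titans reaches everyone (king).
Comets reaches everyone (king).
Cobras reaches everyone (king).
Kings: Rays, Titans, Comets, Cobras — 4.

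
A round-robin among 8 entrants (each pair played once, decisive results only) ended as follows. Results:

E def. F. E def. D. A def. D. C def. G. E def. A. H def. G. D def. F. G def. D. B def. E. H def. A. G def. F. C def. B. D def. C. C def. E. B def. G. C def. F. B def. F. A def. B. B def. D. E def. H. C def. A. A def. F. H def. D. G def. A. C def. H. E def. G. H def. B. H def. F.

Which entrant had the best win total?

C

Win totals: A 3, B 4, C 6, D 2, E 5, F 0, G 3, H 5.
C leads with 6 wins (next highest: 5).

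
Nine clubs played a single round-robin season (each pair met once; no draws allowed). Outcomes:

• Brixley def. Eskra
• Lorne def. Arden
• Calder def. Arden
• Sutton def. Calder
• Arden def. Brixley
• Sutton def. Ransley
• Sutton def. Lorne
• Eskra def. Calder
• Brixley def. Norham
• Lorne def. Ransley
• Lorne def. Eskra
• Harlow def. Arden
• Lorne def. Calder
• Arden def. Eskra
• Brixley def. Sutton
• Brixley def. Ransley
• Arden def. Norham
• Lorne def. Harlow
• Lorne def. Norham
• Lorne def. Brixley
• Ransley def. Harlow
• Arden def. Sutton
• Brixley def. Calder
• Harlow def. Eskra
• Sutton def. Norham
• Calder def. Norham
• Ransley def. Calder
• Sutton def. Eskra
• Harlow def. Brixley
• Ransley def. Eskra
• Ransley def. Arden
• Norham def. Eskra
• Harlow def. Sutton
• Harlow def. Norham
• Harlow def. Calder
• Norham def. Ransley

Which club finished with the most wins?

Win totals: Eskra 1, Sutton 5, Arden 4, Lorne 7, Brixley 5, Norham 2, Calder 2, Ransley 4, Harlow 6.
Lorne leads with 7 wins (next highest: 6).

Lorne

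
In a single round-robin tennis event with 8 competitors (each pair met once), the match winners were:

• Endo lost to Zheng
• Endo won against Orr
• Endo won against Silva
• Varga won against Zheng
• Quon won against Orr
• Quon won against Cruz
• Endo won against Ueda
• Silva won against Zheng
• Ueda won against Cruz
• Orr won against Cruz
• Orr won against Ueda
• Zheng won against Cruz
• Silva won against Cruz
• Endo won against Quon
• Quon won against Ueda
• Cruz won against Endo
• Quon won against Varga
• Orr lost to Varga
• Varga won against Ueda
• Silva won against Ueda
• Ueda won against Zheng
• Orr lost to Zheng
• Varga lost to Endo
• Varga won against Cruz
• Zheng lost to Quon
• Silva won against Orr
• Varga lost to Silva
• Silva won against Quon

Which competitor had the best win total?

Win totals: Ueda 2, Orr 2, Silva 6, Varga 4, Cruz 1, Zheng 3, Endo 5, Quon 5.
Silva leads with 6 wins (next highest: 5).

Silva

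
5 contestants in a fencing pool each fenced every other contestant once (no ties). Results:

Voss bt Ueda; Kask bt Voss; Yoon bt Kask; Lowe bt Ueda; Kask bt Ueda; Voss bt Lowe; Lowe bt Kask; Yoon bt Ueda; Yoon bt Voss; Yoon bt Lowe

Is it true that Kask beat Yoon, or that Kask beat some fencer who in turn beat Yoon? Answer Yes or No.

Kask did not beat Yoon directly.
Kask beat Voss, Ueda, but each of them lost to Yoon. No two-step path.

No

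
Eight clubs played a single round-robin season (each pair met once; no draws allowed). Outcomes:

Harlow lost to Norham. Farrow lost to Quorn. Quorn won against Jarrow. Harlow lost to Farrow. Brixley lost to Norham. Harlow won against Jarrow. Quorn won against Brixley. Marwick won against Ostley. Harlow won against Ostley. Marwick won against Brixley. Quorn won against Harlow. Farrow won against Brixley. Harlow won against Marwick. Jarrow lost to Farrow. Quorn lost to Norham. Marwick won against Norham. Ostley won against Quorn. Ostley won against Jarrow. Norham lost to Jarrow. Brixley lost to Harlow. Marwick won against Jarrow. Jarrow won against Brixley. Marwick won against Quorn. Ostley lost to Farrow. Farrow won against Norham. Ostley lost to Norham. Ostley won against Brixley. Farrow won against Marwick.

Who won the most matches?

Win totals: Jarrow 2, Quorn 4, Ostley 3, Marwick 5, Norham 4, Brixley 0, Farrow 6, Harlow 4.
Farrow leads with 6 wins (next highest: 5).

Farrow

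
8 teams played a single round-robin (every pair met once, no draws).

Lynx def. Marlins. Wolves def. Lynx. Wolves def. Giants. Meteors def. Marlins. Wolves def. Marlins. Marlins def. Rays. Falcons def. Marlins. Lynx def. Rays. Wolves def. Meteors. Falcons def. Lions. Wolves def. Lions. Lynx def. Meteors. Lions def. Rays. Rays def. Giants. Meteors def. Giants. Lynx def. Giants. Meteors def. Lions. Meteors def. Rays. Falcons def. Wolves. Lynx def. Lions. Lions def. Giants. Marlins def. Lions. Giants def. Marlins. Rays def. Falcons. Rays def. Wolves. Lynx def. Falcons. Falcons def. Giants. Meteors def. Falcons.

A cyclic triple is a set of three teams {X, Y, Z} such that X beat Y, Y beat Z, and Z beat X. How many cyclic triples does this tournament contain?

Win totals: Marlins 2, Wolves 5, Lynx 6, Lions 2, Giants 1, Falcons 4, Rays 3, Meteors 5.
A team with w wins dominates both others in C(w,2) triples; summing gives 1 + 10 + 15 + 1 + 0 + 6 + 3 + 10 = 46 transitive triples.
Total triples C(8,3) = 56, so cyclic triples = 56 − 46 = 10.

10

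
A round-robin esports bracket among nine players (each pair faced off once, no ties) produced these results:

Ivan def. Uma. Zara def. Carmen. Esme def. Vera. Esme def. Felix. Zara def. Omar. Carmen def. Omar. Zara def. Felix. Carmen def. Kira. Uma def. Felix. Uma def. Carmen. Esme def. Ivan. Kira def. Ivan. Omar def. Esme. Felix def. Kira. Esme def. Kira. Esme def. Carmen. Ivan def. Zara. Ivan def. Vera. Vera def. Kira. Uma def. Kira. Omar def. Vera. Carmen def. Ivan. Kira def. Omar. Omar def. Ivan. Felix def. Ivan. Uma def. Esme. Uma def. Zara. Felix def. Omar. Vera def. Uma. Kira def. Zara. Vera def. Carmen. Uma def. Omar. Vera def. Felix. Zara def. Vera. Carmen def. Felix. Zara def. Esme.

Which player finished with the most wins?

Uma

Win totals: Kira 3, Uma 6, Carmen 4, Zara 5, Ivan 3, Felix 3, Vera 4, Esme 5, Omar 3.
Uma leads with 6 wins (next highest: 5).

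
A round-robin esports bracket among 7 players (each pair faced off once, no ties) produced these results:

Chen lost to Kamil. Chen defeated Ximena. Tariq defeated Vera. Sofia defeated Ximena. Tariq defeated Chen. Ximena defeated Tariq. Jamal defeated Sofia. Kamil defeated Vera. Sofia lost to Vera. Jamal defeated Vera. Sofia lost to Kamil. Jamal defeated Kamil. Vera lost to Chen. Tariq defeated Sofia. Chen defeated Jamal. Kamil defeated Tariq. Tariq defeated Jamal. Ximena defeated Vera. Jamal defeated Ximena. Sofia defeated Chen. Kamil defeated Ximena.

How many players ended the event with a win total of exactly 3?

1

Win totals: Tariq 4, Ximena 2, Kamil 5, Jamal 4, Chen 3, Vera 1, Sofia 2.
Exactly 3: Chen — 1 player.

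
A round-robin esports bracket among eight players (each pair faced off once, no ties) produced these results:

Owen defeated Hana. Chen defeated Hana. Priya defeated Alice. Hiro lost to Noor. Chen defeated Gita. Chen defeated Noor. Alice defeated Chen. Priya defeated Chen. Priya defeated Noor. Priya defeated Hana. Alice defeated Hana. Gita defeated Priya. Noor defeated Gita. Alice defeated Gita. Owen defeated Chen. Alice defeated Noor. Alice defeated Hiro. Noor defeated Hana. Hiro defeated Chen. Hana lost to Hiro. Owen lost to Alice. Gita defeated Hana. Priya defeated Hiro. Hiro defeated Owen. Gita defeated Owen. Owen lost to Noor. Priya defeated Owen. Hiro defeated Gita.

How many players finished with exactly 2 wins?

1

Win totals: Hana 0, Gita 3, Owen 2, Noor 4, Hiro 4, Alice 6, Priya 6, Chen 3.
Exactly 2: Owen — 1 player.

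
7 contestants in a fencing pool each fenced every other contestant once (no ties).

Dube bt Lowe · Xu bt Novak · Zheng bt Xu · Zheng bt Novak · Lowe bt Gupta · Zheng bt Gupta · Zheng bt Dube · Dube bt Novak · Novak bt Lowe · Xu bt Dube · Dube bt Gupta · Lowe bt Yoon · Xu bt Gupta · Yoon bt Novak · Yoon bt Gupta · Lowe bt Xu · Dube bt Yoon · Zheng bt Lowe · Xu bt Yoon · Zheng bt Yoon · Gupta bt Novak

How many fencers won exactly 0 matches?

0

Win totals: Xu 4, Yoon 2, Dube 4, Lowe 3, Novak 1, Zheng 6, Gupta 1.
No fencer has exactly 0 wins.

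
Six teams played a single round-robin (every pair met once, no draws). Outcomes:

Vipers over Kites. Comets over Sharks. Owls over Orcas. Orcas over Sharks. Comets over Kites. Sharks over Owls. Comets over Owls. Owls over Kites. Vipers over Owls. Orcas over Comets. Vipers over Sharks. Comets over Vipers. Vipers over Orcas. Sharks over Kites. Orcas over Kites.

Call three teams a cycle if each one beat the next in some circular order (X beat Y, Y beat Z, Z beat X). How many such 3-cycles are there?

Win totals: Vipers 4, Orcas 3, Comets 4, Kites 0, Owls 2, Sharks 2.
A team with w wins dominates both others in C(w,2) triples; summing gives 6 + 3 + 6 + 0 + 1 + 1 = 17 transitive triples.
Total triples C(6,3) = 20, so cyclic triples = 20 − 17 = 3.

3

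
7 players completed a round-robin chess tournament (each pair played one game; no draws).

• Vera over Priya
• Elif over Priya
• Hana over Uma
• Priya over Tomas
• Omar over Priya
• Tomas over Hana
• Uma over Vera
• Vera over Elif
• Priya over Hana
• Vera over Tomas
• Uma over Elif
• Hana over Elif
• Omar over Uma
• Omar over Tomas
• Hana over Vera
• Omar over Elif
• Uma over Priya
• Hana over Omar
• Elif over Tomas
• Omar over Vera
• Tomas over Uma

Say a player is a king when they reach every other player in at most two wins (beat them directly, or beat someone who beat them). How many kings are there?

4

Elif cannot reach Omar, Vera in two steps.
Uma cannot reach Omar in two steps.
Hana reaches everyone (king).
Priya reaches everyone (king).
Omar reaches everyone (king).
Vera cannot reach Omar in two steps.
Tomas reaches everyone (king).
Kings: Hana, Priya, Omar, Tomas — 4.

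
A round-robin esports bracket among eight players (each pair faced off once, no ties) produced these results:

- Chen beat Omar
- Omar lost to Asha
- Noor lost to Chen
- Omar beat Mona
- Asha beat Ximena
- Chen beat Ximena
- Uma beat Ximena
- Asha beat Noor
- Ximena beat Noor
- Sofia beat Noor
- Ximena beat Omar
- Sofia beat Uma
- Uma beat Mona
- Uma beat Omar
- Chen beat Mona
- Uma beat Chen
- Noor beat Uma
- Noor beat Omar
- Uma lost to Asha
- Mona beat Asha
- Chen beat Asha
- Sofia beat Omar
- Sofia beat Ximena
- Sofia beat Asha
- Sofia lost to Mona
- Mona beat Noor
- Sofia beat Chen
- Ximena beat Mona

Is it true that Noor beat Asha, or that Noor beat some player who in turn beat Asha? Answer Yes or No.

No

Noor did not beat Asha directly.
Noor beat Uma, Omar, but each of them lost to Asha. No two-step path.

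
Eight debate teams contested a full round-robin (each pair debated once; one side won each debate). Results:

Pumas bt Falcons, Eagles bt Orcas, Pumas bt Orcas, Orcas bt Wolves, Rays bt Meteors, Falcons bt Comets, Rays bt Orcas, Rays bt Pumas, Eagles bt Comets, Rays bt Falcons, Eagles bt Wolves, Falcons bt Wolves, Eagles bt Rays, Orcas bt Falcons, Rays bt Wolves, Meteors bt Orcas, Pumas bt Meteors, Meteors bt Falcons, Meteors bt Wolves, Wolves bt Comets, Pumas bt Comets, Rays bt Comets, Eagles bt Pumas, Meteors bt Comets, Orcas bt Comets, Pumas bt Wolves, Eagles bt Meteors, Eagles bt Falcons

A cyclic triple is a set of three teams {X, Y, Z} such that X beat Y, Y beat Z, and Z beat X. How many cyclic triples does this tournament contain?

0

Win totals: Falcons 2, Meteors 4, Rays 6, Eagles 7, Orcas 3, Wolves 1, Pumas 5, Comets 0.
A team with w wins dominates both others in C(w,2) triples; summing gives 1 + 6 + 15 + 21 + 3 + 0 + 10 + 0 = 56 transitive triples.
Total triples C(8,3) = 56, so cyclic triples = 56 − 56 = 0.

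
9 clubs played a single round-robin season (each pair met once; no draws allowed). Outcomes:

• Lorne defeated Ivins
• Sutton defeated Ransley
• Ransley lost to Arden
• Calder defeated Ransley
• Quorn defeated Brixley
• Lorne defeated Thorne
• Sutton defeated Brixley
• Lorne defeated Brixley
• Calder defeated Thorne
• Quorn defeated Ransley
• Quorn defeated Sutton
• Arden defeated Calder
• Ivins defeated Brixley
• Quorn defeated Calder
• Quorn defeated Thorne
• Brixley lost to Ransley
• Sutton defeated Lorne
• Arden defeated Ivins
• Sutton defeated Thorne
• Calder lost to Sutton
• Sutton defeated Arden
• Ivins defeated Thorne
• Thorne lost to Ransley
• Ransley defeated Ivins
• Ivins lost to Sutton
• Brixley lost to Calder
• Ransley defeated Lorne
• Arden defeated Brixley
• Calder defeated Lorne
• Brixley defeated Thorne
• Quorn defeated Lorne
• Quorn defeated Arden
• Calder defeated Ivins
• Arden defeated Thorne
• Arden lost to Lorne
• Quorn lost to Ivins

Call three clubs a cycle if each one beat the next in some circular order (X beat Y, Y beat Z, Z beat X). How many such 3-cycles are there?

7

Win totals: Lorne 4, Ransley 4, Brixley 1, Calder 5, Sutton 7, Thorne 0, Ivins 3, Arden 5, Quorn 7.
A club with w wins dominates both others in C(w,2) triples; summing gives 6 + 6 + 0 + 10 + 21 + 0 + 3 + 10 + 21 = 77 transitive triples.
Total triples C(9,3) = 84, so cyclic triples = 84 − 77 = 7.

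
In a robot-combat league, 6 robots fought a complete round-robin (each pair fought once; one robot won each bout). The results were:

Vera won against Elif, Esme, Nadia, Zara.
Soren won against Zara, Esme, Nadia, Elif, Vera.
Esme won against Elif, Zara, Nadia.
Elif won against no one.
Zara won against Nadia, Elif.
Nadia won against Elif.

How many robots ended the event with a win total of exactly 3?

Win totals: Soren 5, Vera 4, Esme 3, Nadia 1, Zara 2, Elif 0.
Exactly 3: Esme — 1 robot.

1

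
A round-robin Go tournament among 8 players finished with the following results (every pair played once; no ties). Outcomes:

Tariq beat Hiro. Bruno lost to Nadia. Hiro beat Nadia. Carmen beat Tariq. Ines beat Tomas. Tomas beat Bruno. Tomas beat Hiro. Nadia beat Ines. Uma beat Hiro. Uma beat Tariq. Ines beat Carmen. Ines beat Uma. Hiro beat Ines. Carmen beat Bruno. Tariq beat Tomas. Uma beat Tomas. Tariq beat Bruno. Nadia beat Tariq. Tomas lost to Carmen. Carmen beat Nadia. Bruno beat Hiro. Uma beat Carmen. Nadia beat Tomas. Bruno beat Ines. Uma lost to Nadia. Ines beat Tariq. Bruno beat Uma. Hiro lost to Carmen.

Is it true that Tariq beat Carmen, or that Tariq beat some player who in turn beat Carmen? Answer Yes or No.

Tariq did not beat Carmen directly.
Tariq beat Bruno, Tomas, Hiro, but each of them lost to Carmen. No two-step path.

No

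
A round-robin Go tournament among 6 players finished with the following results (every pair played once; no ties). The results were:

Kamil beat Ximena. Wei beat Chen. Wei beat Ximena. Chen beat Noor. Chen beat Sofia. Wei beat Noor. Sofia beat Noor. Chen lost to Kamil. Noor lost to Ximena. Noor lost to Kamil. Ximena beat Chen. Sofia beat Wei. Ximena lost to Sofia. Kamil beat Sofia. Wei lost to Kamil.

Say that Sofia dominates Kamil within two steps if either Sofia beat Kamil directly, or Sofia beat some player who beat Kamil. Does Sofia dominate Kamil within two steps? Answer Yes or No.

No

Sofia did not beat Kamil directly.
Sofia beat Wei, Ximena, Noor, but each of them lost to Kamil. No two-step path.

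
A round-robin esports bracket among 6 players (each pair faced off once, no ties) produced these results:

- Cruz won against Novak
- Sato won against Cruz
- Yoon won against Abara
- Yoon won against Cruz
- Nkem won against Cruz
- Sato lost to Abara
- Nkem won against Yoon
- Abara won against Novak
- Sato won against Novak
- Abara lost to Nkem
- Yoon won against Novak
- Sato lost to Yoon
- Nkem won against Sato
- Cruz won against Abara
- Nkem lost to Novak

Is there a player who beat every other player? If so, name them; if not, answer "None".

None

Highest win total is Yoon with 4 (out of 5 possible).
Yoon lost to Nkem, so no player went undefeated.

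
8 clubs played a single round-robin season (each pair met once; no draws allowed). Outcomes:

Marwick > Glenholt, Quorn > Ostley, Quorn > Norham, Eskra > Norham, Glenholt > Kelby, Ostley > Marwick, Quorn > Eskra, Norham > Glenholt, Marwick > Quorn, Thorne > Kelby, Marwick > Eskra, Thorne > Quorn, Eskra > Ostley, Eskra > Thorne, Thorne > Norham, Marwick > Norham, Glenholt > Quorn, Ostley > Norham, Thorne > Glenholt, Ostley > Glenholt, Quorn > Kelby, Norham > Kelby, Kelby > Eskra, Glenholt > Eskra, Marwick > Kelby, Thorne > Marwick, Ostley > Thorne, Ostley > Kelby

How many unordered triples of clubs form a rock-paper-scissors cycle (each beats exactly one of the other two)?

Win totals: Quorn 4, Ostley 5, Glenholt 3, Kelby 1, Marwick 5, Thorne 5, Eskra 3, Norham 2.
A club with w wins dominates both others in C(w,2) triples; summing gives 6 + 10 + 3 + 0 + 10 + 10 + 3 + 1 = 43 transitive triples.
Total triples C(8,3) = 56, so cyclic triples = 56 − 43 = 13.

13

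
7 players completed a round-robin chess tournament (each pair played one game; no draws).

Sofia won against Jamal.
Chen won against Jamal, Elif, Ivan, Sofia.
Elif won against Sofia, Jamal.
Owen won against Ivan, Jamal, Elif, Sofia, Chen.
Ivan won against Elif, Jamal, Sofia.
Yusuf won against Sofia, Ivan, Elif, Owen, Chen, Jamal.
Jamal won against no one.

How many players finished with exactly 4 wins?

1

Win totals: Chen 4, Sofia 1, Jamal 0, Yusuf 6, Owen 5, Elif 2, Ivan 3.
Exactly 4: Chen — 1 player.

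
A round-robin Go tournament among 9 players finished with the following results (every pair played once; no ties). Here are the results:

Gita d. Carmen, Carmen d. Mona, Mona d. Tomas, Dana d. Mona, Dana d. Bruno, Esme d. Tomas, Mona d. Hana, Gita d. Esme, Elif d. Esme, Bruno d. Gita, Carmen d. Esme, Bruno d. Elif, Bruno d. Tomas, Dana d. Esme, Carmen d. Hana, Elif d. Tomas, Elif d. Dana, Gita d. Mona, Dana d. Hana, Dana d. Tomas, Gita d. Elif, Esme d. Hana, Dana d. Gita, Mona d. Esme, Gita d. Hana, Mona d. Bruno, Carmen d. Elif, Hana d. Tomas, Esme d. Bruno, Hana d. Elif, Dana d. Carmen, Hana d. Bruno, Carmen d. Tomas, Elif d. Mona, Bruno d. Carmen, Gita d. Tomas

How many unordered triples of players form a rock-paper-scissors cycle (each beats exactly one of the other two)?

14

Win totals: Hana 3, Mona 4, Gita 6, Esme 3, Dana 7, Carmen 5, Tomas 0, Elif 4, Bruno 4.
A player with w wins dominates both others in C(w,2) triples; summing gives 3 + 6 + 15 + 3 + 21 + 10 + 0 + 6 + 6 = 70 transitive triples.
Total triples C(9,3) = 84, so cyclic triples = 84 − 70 = 14.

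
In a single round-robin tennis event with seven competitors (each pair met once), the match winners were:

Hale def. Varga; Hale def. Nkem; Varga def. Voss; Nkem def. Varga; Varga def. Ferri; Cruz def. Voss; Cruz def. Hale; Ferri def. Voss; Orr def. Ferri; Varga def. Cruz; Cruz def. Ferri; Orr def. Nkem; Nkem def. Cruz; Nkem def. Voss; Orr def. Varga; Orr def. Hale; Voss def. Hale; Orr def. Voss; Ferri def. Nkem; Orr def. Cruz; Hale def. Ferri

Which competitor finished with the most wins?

Orr

Win totals: Ferri 2, Voss 1, Varga 3, Cruz 3, Orr 6, Hale 3, Nkem 3.
Orr leads with 6 wins (next highest: 3).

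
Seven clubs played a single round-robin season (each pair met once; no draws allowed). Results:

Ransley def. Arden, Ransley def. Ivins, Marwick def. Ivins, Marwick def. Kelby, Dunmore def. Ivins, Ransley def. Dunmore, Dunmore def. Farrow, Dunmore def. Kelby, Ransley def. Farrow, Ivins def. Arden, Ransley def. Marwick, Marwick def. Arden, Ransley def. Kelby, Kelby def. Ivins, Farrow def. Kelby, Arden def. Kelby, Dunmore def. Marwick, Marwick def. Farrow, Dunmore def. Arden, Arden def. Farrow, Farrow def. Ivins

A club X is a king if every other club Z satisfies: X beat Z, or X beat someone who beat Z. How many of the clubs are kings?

1

Farrow cannot reach Marwick, Dunmore, Ransley in two steps.
Arden cannot reach Marwick, Dunmore, Ransley in two steps.
Marwick cannot reach Dunmore, Ransley in two steps.
Dunmore cannot reach Ransley in two steps.
Kelby cannot reach Farrow, Marwick, Dunmore, Ransley in two steps.
Ivins cannot reach Marwick, Dunmore, Ransley in two steps.
Ransley reaches everyone (king).
Kings: Ransley — 1.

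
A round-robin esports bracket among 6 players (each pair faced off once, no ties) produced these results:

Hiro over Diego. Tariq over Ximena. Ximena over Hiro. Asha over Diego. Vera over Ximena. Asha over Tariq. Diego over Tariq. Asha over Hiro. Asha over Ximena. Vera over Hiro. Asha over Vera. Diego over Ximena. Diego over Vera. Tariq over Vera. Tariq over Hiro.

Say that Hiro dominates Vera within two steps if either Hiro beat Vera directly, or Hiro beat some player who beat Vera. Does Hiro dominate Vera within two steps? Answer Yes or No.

Hiro did not beat Vera directly.
Hiro beat Diego. Of those, Diego beat Vera.

Yes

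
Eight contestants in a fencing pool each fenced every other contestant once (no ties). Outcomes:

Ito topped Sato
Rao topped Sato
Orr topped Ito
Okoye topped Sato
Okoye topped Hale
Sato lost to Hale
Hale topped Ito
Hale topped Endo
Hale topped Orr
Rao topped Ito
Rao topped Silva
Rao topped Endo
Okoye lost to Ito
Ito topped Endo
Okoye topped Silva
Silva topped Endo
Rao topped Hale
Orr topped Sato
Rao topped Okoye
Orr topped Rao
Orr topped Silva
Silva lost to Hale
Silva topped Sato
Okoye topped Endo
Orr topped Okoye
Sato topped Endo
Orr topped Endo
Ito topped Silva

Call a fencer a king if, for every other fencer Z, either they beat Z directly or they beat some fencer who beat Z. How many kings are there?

3

Silva cannot reach Okoye, Orr, Ito, Rao, Hale in two steps.
Okoye cannot reach Rao in two steps.
Orr reaches everyone (king).
Ito cannot reach Orr, Rao in two steps.
Rao reaches everyone (king).
Hale reaches everyone (king).
Endo cannot reach Silva, Okoye, Orr, Ito, Rao, Hale, Sato in two steps.
Sato cannot reach Silva, Okoye, Orr, Ito, Rao, Hale in two steps.
Kings: Orr, Rao, Hale — 3.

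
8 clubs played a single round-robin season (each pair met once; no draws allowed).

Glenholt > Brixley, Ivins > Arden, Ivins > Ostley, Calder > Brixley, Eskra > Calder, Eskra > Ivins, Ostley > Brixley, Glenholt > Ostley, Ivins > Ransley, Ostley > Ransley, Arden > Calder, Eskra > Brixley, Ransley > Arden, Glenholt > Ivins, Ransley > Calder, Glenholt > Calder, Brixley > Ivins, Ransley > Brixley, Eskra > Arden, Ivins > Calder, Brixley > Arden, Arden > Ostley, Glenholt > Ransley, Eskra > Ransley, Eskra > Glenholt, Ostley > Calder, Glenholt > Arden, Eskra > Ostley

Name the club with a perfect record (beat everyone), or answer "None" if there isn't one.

Eskra

Eskra has 7 wins out of 7 opponents — a perfect record.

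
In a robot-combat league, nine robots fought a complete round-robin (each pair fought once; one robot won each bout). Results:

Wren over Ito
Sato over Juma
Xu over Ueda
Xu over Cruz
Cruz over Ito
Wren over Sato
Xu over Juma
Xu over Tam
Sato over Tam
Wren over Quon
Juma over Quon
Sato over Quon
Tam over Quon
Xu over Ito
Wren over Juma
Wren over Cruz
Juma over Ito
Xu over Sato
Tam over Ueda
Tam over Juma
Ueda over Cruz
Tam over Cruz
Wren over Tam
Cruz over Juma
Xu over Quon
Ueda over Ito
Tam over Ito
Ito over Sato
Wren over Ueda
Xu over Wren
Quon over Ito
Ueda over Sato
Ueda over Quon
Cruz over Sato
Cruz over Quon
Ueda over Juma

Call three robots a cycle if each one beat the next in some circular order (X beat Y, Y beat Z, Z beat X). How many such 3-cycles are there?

5

Win totals: Juma 2, Sato 3, Tam 5, Xu 8, Wren 7, Ito 1, Ueda 5, Cruz 4, Quon 1.
A robot with w wins dominates both others in C(w,2) triples; summing gives 1 + 3 + 10 + 28 + 21 + 0 + 10 + 6 + 0 = 79 transitive triples.
Total triples C(9,3) = 84, so cyclic triples = 84 − 79 = 5.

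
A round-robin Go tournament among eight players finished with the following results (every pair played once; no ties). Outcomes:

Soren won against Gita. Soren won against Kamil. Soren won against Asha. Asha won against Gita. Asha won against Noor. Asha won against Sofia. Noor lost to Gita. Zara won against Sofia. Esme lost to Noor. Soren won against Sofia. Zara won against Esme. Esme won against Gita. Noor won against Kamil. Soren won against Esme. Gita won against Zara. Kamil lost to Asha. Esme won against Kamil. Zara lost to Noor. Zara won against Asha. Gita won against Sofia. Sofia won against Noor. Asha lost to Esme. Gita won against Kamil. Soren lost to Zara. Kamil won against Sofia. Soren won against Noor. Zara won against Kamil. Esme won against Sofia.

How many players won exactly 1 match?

Win totals: Noor 3, Gita 4, Zara 5, Esme 4, Kamil 1, Soren 6, Asha 4, Sofia 1.
Exactly 1: Kamil, Sofia — 2 players.

2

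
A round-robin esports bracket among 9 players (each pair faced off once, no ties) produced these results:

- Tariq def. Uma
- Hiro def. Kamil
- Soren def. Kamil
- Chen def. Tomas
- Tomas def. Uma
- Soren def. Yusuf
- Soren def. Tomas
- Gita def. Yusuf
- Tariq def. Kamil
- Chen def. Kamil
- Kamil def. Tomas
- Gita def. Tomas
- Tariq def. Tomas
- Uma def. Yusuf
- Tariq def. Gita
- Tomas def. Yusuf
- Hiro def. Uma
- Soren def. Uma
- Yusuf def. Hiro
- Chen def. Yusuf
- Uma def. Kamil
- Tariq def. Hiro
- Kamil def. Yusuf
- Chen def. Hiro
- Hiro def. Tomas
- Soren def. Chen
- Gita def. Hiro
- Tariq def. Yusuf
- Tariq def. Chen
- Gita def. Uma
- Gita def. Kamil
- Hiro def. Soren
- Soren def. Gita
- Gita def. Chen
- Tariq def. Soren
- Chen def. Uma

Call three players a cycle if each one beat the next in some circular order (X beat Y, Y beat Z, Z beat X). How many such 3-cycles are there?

7

Win totals: Chen 5, Yusuf 1, Tomas 2, Tariq 8, Uma 2, Gita 6, Kamil 2, Soren 6, Hiro 4.
A player with w wins dominates both others in C(w,2) triples; summing gives 10 + 0 + 1 + 28 + 1 + 15 + 1 + 15 + 6 = 77 transitive triples.
Total triples C(9,3) = 84, so cyclic triples = 84 − 77 = 7.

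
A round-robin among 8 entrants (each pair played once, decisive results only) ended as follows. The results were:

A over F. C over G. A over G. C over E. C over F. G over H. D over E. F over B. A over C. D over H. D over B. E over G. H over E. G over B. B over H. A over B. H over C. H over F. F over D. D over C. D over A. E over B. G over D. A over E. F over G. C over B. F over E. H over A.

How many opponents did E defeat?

E's results: beat B, G; lost to A, C, D, F, H.
That is 2 wins.

2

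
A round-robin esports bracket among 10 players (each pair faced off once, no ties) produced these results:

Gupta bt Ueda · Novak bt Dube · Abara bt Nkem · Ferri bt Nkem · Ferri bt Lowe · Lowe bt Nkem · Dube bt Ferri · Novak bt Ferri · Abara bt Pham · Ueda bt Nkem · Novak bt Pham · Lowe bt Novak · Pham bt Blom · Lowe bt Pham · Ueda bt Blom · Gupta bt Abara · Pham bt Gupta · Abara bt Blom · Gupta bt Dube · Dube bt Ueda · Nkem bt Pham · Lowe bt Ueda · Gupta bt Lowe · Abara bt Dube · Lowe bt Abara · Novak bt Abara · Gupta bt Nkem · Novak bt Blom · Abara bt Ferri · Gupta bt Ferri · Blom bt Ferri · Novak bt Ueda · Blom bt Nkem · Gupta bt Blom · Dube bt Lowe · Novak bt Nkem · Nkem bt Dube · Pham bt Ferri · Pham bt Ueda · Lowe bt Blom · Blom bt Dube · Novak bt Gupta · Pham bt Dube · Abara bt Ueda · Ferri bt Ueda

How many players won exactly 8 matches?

1

Win totals: Abara 6, Nkem 2, Pham 5, Blom 3, Dube 3, Gupta 7, Lowe 6, Novak 8, Ueda 2, Ferri 3.
Exactly 8: Novak — 1 player.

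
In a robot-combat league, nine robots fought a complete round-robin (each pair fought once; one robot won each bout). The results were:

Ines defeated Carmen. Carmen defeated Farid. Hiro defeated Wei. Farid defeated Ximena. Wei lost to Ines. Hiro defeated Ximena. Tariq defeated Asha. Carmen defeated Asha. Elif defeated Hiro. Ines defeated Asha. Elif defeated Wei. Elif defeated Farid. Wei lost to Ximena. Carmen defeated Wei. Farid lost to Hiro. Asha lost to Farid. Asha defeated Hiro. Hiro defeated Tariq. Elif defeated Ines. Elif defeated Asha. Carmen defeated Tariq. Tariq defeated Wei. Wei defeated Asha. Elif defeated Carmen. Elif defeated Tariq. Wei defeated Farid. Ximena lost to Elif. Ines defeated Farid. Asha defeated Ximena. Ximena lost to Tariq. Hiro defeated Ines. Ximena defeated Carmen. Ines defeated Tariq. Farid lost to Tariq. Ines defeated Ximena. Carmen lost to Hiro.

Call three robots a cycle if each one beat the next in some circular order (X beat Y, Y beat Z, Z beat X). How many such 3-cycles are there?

Win totals: Wei 2, Hiro 6, Ines 6, Elif 8, Carmen 4, Asha 2, Tariq 4, Farid 2, Ximena 2.
A robot with w wins dominates both others in C(w,2) triples; summing gives 1 + 15 + 15 + 28 + 6 + 1 + 6 + 1 + 1 = 74 transitive triples.
Total triples C(9,3) = 84, so cyclic triples = 84 − 74 = 10.

10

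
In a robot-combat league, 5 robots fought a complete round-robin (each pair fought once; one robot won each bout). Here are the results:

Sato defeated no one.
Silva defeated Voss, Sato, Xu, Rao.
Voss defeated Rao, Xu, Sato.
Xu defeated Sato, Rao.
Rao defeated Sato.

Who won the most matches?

Win totals: Voss 3, Rao 1, Sato 0, Xu 2, Silva 4.
Silva leads with 4 wins (next highest: 3).

Silva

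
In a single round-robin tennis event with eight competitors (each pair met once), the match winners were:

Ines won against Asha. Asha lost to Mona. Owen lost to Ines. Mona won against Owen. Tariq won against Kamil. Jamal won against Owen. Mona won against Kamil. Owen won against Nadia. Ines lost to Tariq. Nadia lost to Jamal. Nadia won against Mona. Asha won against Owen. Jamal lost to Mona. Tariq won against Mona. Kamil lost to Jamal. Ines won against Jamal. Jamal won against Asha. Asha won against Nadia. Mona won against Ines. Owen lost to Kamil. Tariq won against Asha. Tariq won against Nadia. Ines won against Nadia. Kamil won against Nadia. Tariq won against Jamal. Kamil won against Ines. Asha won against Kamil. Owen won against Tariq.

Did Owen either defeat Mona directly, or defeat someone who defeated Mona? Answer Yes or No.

Yes

Owen did not beat Mona directly.
Owen beat Tariq, Nadia. Of those, Tariq beat Mona.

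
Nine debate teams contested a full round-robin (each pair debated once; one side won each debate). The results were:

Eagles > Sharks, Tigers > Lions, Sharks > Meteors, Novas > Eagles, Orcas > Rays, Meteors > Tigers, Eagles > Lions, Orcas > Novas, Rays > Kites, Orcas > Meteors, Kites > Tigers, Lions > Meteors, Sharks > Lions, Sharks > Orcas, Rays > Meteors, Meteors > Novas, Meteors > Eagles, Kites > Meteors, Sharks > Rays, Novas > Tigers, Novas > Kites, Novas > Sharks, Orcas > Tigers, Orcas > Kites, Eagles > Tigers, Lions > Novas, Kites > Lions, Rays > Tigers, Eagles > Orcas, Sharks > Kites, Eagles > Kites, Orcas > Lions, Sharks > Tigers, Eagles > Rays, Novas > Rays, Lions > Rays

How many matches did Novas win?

Novas' results: beat Sharks, Kites, Rays, Tigers, Eagles; lost to Meteors, Orcas, Lions.
That is 5 wins.

5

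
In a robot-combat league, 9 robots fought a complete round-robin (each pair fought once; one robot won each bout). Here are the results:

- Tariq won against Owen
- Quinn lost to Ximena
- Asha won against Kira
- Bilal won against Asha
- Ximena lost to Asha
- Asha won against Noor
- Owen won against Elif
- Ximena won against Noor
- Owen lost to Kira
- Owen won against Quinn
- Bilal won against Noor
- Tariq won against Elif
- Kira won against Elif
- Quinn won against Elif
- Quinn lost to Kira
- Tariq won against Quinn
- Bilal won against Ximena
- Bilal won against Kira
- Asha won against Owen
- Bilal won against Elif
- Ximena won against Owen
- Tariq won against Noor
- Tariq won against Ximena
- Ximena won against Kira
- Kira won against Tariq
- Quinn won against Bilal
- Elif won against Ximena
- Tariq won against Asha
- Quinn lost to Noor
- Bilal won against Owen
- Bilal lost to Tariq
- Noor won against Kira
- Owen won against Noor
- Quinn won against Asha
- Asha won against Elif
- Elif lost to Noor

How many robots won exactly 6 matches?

Win totals: Kira 4, Ximena 4, Bilal 6, Tariq 7, Noor 3, Quinn 3, Owen 3, Asha 5, Elif 1.
Exactly 6: Bilal — 1 robot.

1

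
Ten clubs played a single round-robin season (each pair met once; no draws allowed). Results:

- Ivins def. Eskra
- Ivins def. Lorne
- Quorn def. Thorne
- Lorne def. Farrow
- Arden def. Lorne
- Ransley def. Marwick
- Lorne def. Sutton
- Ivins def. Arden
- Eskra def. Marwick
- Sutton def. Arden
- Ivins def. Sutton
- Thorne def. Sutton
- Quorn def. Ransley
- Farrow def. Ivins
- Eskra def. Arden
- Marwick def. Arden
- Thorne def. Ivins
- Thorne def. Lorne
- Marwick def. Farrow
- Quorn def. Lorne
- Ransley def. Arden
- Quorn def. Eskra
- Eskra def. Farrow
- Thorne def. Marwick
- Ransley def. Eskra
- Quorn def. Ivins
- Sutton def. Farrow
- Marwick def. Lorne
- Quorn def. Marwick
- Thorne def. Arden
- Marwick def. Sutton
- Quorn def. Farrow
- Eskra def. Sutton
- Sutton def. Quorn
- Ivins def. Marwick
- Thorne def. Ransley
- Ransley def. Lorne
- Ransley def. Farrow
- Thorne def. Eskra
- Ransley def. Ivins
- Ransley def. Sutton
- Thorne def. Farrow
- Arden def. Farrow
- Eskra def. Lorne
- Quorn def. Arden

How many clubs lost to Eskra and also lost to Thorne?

5

Eskra beat: Lorne, Marwick, Sutton, Farrow, Arden.
Thorne beat: Lorne, Ransley, Ivins, Marwick, Eskra, Sutton, Farrow, Arden.
Both beat: Lorne, Marwick, Sutton, Farrow, Arden — 5.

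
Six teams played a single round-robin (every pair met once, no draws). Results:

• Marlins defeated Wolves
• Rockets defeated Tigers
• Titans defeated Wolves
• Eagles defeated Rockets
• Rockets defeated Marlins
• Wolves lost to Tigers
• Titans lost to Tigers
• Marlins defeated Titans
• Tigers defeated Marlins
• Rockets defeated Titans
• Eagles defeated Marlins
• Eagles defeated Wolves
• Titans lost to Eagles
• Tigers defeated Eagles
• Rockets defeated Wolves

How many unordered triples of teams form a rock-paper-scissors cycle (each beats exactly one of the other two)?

Win totals: Eagles 4, Wolves 0, Rockets 4, Titans 1, Tigers 4, Marlins 2.
A team with w wins dominates both others in C(w,2) triples; summing gives 6 + 0 + 6 + 0 + 6 + 1 = 19 transitive triples.
Total triples C(6,3) = 20, so cyclic triples = 20 − 19 = 1.

1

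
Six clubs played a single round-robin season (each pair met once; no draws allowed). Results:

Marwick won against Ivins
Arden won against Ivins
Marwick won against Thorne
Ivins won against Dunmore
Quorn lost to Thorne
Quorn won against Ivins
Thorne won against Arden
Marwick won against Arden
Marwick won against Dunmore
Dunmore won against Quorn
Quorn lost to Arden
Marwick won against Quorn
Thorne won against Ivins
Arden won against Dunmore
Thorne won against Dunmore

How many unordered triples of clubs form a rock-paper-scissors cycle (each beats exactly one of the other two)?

Win totals: Quorn 1, Ivins 1, Thorne 4, Marwick 5, Dunmore 1, Arden 3.
A club with w wins dominates both others in C(w,2) triples; summing gives 0 + 0 + 6 + 10 + 0 + 3 = 19 transitive triples.
Total triples C(6,3) = 20, so cyclic triples = 20 − 19 = 1.

1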